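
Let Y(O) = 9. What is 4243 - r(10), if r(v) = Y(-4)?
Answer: 4234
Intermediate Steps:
r(v) = 9
4243 - r(10) = 4243 - 1*9 = 4243 - 9 = 4234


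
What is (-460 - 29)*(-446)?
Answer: 218094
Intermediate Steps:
(-460 - 29)*(-446) = -489*(-446) = 218094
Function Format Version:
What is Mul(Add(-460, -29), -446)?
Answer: 218094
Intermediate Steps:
Mul(Add(-460, -29), -446) = Mul(-489, -446) = 218094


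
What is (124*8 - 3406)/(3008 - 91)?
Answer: -2414/2917 ≈ -0.82756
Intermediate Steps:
(124*8 - 3406)/(3008 - 91) = (992 - 3406)/2917 = -2414*1/2917 = -2414/2917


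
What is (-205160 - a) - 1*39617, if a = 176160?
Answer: -420937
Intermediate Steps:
(-205160 - a) - 1*39617 = (-205160 - 1*176160) - 1*39617 = (-205160 - 176160) - 39617 = -381320 - 39617 = -420937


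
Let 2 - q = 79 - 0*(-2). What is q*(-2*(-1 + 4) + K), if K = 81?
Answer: -5775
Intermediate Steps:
q = -77 (q = 2 - (79 - 0*(-2)) = 2 - (79 - 0) = 2 - (79 - 1*0) = 2 - (79 + 0) = 2 - 1*79 = 2 - 79 = -77)
q*(-2*(-1 + 4) + K) = -77*(-2*(-1 + 4) + 81) = -77*(-2*3 + 81) = -77*(-6 + 81) = -77*75 = -5775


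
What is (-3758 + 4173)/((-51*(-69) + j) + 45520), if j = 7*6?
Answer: 415/49081 ≈ 0.0084554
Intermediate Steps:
j = 42
(-3758 + 4173)/((-51*(-69) + j) + 45520) = (-3758 + 4173)/((-51*(-69) + 42) + 45520) = 415/((3519 + 42) + 45520) = 415/(3561 + 45520) = 415/49081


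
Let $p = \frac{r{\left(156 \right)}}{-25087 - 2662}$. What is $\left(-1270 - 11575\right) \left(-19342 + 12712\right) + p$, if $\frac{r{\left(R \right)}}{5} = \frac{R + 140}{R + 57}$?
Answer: $\frac{503355220680470}{5910537} \approx 8.5162 \cdot 10^{7}$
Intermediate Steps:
$r{\left(R \right)} = \frac{5 \left(140 + R\right)}{57 + R}$ ($r{\left(R \right)} = 5 \frac{R + 140}{R + 57} = 5 \frac{140 + R}{57 + R} = \frac{5 \left(140 + R\right)}{57 + R}$)
$p = - \frac{1480}{5910537}$ ($p = \frac{5 \frac{1}{57 + 156} \left(140 + 156\right)}{-25087 - 2662} = \frac{5 \cdot \frac{1}{213} \cdot 296}{-27749} = 5 \cdot \frac{1}{213} \cdot 296 \left(- \frac{1}{27749}\right) = \frac{1480}{213} \left(- \frac{1}{27749}\right) = - \frac{1480}{5910537} \approx -0.0002504$)
$\left(-1270 - 11575\right) \left(-19342 + 12712\right) + p = \left(-1270 - 11575\right) \left(-19342 + 12712\right) - \frac{1480}{5910537} = \left(-12845\right) \left(-6630\right) - \frac{1480}{5910537} = 85162350 - \frac{1480}{5910537} = \frac{503355220680470}{5910537}$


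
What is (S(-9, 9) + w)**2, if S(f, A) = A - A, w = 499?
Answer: 249001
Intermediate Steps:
S(f, A) = 0
(S(-9, 9) + w)**2 = (0 + 499)**2 = 499**2 = 249001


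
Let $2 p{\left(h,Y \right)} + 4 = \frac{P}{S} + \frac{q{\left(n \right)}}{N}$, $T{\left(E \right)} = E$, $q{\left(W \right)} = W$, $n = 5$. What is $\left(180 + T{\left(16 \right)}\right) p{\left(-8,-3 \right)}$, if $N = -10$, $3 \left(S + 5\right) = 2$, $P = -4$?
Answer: $- \frac{4557}{13} \approx -350.54$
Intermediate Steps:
$S = - \frac{13}{3}$ ($S = -5 + \frac{1}{3} \cdot 2 = -5 + \frac{2}{3} = - \frac{13}{3} \approx -4.3333$)
$p{\left(h,Y \right)} = - \frac{93}{52}$ ($p{\left(h,Y \right)} = -2 + \frac{- \frac{4}{- \frac{13}{3}} + \frac{5}{-10}}{2} = -2 + \frac{\left(-4\right) \left(- \frac{3}{13}\right) + 5 \left(- \frac{1}{10}\right)}{2} = -2 + \frac{\frac{12}{13} - \frac{1}{2}}{2} = -2 + \frac{1}{2} \cdot \frac{11}{26} = -2 + \frac{11}{52} = - \frac{93}{52}$)
$\left(180 + T{\left(16 \right)}\right) p{\left(-8,-3 \right)} = \left(180 + 16\right) \left(- \frac{93}{52}\right) = 196 \left(- \frac{93}{52}\right) = - \frac{4557}{13}$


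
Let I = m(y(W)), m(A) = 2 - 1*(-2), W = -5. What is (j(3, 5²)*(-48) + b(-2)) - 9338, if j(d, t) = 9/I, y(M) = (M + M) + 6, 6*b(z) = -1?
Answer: -56677/6 ≈ -9446.2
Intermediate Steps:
b(z) = -⅙ (b(z) = (⅙)*(-1) = -⅙)
y(M) = 6 + 2*M (y(M) = 2*M + 6 = 6 + 2*M)
m(A) = 4 (m(A) = 2 + 2 = 4)
I = 4
j(d, t) = 9/4
(j(3, 5²)*(-48) + b(-2)) - 9338 = ((9/4)*(-48) - ⅙) - 9338 = (-108 - ⅙) - 9338 = -649/6 - 9338 = -56677/6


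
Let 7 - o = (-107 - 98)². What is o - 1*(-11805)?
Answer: -30213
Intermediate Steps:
o = -42018 (o = 7 - (-107 - 98)² = 7 - 1*(-205)² = 7 - 1*42025 = 7 - 42025 = -42018)
o - 1*(-11805) = -42018 - 1*(-11805) = -42018 + 11805 = -30213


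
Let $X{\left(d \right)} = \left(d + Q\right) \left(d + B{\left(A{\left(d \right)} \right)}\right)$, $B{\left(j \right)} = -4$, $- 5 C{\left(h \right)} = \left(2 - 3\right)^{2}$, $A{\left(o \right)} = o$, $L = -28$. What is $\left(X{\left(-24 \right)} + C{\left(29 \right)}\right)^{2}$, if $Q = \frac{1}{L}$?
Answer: $\frac{11316496}{25} \approx 4.5266 \cdot 10^{5}$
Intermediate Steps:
$Q = - \frac{1}{28}$ ($Q = \frac{1}{-28} = - \frac{1}{28} \approx -0.035714$)
$C{\left(h \right)} = - \frac{1}{5}$ ($C{\left(h \right)} = - \frac{\left(2 - 3\right)^{2}}{5} = - \frac{\left(-1\right)^{2}}{5} = \left(- \frac{1}{5}\right) 1 = - \frac{1}{5}$)
$X{\left(d \right)} = \left(-4 + d\right) \left(- \frac{1}{28} + d\right)$ ($X{\left(d \right)} = \left(d - \frac{1}{28}\right) \left(d - 4\right) = \left(- \frac{1}{28} + d\right) \left(-4 + d\right) = \left(-4 + d\right) \left(- \frac{1}{28} + d\right)$)
$\left(X{\left(-24 \right)} + C{\left(29 \right)}\right)^{2} = \left(\left(\frac{1}{7} + \left(-24\right)^{2} - - \frac{678}{7}\right) - \frac{1}{5}\right)^{2} = \left(\left(\frac{1}{7} + 576 + \frac{678}{7}\right) - \frac{1}{5}\right)^{2} = \left(673 - \frac{1}{5}\right)^{2} = \left(\frac{3364}{5}\right)^{2} = \frac{11316496}{25}$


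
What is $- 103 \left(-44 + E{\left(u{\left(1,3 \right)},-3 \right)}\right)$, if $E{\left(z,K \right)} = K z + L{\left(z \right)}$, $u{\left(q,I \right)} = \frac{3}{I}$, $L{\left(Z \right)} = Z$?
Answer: $4738$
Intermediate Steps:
$E{\left(z,K \right)} = z + K z$ ($E{\left(z,K \right)} = K z + z = z + K z$)
$- 103 \left(-44 + E{\left(u{\left(1,3 \right)},-3 \right)}\right) = - 103 \left(-44 + \frac{3}{3} \left(1 - 3\right)\right) = - 103 \left(-44 + 3 \cdot \frac{1}{3} \left(-2\right)\right) = - 103 \left(-44 + 1 \left(-2\right)\right) = - 103 \left(-44 - 2\right) = \left(-103\right) \left(-46\right) = 4738$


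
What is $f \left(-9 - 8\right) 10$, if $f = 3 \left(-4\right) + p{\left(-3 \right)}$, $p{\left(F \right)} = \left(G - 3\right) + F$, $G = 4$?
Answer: $2380$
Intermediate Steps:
$p{\left(F \right)} = 1 + F$ ($p{\left(F \right)} = \left(4 - 3\right) + F = 1 + F$)
$f = -14$ ($f = 3 \left(-4\right) + \left(1 - 3\right) = -12 - 2 = -14$)
$f \left(-9 - 8\right) 10 = - 14 \left(-9 - 8\right) 10 = \left(-14\right) \left(-17\right) 10 = 238 \cdot 10 = 2380$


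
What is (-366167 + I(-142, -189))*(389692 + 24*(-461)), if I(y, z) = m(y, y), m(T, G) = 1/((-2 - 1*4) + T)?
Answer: -5129720013069/37 ≈ -1.3864e+11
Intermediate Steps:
m(T, G) = 1/(-6 + T) (m(T, G) = 1/((-2 - 4) + T) = 1/(-6 + T))
I(y, z) = 1/(-6 + y)
(-366167 + I(-142, -189))*(389692 + 24*(-461)) = (-366167 + 1/(-6 - 142))*(389692 + 24*(-461)) = (-366167 + 1/(-148))*(389692 - 11064) = (-366167 - 1/148)*378628 = -54192717/148*378628 = -5129720013069/37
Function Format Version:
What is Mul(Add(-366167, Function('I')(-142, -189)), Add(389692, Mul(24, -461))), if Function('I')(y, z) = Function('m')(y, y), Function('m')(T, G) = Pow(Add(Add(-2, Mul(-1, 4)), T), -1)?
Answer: Rational(-5129720013069, 37) ≈ -1.3864e+11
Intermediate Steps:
Function('m')(T, G) = Pow(Add(-6, T), -1) (Function('m')(T, G) = Pow(Add(Add(-2, -4), T), -1) = Pow(Add(-6, T), -1))
Function('I')(y, z) = Pow(Add(-6, y), -1)
Mul(Add(-366167, Function('I')(-142, -189)), Add(389692, Mul(24, -461))) = Mul(Add(-366167, Pow(Add(-6, -142), -1)), Add(389692, Mul(24, -461))) = Mul(Add(-366167, Pow(-148, -1)), Add(389692, -11064)) = Mul(Add(-366167, Rational(-1, 148)), 378628) = Mul(Rational(-54192717, 148), 378628) = Rational(-5129720013069, 37)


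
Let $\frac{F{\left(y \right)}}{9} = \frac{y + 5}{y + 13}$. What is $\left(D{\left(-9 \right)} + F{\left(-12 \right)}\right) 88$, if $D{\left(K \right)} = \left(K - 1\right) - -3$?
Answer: $-6160$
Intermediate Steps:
$D{\left(K \right)} = 2 + K$ ($D{\left(K \right)} = \left(-1 + K\right) + 3 = 2 + K$)
$F{\left(y \right)} = \frac{9 \left(5 + y\right)}{13 + y}$ ($F{\left(y \right)} = 9 \frac{y + 5}{y + 13} = 9 \frac{5 + y}{13 + y} = \frac{9 \left(5 + y\right)}{13 + y}$)
$\left(D{\left(-9 \right)} + F{\left(-12 \right)}\right) 88 = \left(\left(2 - 9\right) + \frac{9 \left(5 - 12\right)}{13 - 12}\right) 88 = \left(-7 + 9 \cdot 1^{-1} \left(-7\right)\right) 88 = \left(-7 + 9 \cdot 1 \left(-7\right)\right) 88 = \left(-7 - 63\right) 88 = \left(-70\right) 88 = -6160$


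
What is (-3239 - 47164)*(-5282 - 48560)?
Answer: 2713798326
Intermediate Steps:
(-3239 - 47164)*(-5282 - 48560) = -50403*(-53842) = 2713798326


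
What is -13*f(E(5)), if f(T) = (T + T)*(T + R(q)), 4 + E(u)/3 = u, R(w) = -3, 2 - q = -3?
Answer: 0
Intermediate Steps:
q = 5 (q = 2 - 1*(-3) = 2 + 3 = 5)
E(u) = -12 + 3*u
f(T) = 2*T*(-3 + T) (f(T) = (T + T)*(T - 3) = (2*T)*(-3 + T) = 2*T*(-3 + T))
-13*f(E(5)) = -26*(-12 + 3*5)*(-3 + (-12 + 3*5)) = -26*(-12 + 15)*(-3 + (-12 + 15)) = -26*3*(-3 + 3) = -26*3*0 = -13*0 = 0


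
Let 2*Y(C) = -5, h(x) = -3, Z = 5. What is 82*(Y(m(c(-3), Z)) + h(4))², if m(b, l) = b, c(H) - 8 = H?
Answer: 4961/2 ≈ 2480.5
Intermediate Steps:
c(H) = 8 + H
Y(C) = -5/2 (Y(C) = (½)*(-5) = -5/2)
82*(Y(m(c(-3), Z)) + h(4))² = 82*(-5/2 - 3)² = 82*(-11/2)² = 82*(121/4) = 4961/2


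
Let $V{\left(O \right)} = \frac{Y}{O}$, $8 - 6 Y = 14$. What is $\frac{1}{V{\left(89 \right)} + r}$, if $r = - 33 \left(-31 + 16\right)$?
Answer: $\frac{89}{44054} \approx 0.0020202$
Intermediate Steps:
$Y = -1$ ($Y = \frac{4}{3} - \frac{7}{3} = -1$)
$V{\left(O \right)} = - \frac{1}{O}$
$r = 495$ ($r = \left(-33\right) \left(-15\right) = 495$)
$\frac{1}{V{\left(89 \right)} + r} = \frac{1}{- \frac{1}{89} + 495} = \frac{1}{\frac{44054}{89}} = \frac{89}{44054}$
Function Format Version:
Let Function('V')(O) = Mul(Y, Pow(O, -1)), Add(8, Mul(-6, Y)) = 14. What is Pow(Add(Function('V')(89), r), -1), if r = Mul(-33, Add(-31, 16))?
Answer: Rational(89, 44054) ≈ 0.0020202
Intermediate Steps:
Y = -1 (Y = Add(Rational(4, 3), Mul(Rational(-1, 6), 14)) = Add(Rational(4, 3), Rational(-7, 3)) = -1)
Function('V')(O) = Mul(-1, Pow(O, -1))
r = 495 (r = Mul(-33, -15) = 495)
Pow(Add(Function('V')(89), r), -1) = Pow(Add(Mul(-1, Pow(89, -1)), 495), -1) = Pow(Add(Mul(-1, Rational(1, 89)), 495), -1) = Pow(Add(Rational(-1, 89), 495), -1) = Pow(Rational(44054, 89), -1) = Rational(89, 44054)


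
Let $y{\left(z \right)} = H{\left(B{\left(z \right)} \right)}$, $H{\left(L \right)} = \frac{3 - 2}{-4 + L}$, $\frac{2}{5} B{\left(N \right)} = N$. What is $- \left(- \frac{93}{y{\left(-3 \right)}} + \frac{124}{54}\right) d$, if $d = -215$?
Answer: $\frac{12443555}{54} \approx 2.3044 \cdot 10^{5}$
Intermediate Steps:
$B{\left(N \right)} = \frac{5 N}{2}$
$H{\left(L \right)} = \frac{1}{-4 + L}$ ($H{\left(L \right)} = 1 \frac{1}{-4 + L} = \frac{1}{-4 + L}$)
$y{\left(z \right)} = \frac{1}{-4 + \frac{5 z}{2}}$
$- \left(- \frac{93}{y{\left(-3 \right)}} + \frac{124}{54}\right) d = - \left(- \frac{93}{2 \frac{1}{-8 + 5 \left(-3\right)}} + \frac{124}{54}\right) \left(-215\right) = - \left(- \frac{93}{2 \frac{1}{-8 - 15}} + 124 \cdot \frac{1}{54}\right) \left(-215\right) = - \left(- \frac{93}{2 \frac{1}{-23}} + \frac{62}{27}\right) \left(-215\right) = - \left(- \frac{93}{2 \left(- \frac{1}{23}\right)} + \frac{62}{27}\right) \left(-215\right) = - \left(- \frac{93}{- \frac{2}{23}} + \frac{62}{27}\right) \left(-215\right) = - \left(\left(-93\right) \left(- \frac{23}{2}\right) + \frac{62}{27}\right) \left(-215\right) = - \left(\frac{2139}{2} + \frac{62}{27}\right) \left(-215\right) = - \frac{57877 \left(-215\right)}{54} = \left(-1\right) \left(- \frac{12443555}{54}\right) = \frac{12443555}{54}$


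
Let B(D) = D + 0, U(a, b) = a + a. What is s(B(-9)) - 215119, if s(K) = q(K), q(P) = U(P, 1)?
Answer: -215137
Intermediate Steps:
U(a, b) = 2*a
B(D) = D
q(P) = 2*P
s(K) = 2*K
s(B(-9)) - 215119 = 2*(-9) - 215119 = -18 - 215119 = -215137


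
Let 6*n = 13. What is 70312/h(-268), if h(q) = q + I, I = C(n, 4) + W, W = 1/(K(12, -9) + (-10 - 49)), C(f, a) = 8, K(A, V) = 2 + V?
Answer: -4640592/17161 ≈ -270.42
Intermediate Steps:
n = 13/6 (n = (⅙)*13 = 13/6 ≈ 2.1667)
W = -1/66 (W = 1/((2 - 9) + (-10 - 49)) = 1/(-7 - 59) = 1/(-66) = -1/66 ≈ -0.015152)
I = 527/66 (I = 8 - 1/66 = 527/66 ≈ 7.9848)
h(q) = 527/66 + q (h(q) = q + 527/66 = 527/66 + q)
70312/h(-268) = 70312/(527/66 - 268) = 70312/(-17161/66) = 70312*(-66/17161) = -4640592/17161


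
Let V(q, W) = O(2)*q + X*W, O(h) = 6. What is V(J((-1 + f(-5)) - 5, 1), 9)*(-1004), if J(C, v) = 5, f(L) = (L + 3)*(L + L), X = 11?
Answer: -129516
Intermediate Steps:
f(L) = 2*L*(3 + L) (f(L) = (3 + L)*(2*L) = 2*L*(3 + L))
V(q, W) = 6*q + 11*W
V(J((-1 + f(-5)) - 5, 1), 9)*(-1004) = (6*5 + 11*9)*(-1004) = (30 + 99)*(-1004) = 129*(-1004) = -129516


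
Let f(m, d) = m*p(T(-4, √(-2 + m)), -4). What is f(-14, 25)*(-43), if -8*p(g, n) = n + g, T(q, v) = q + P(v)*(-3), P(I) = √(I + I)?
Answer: 2107/2 + 903*I/2 ≈ 1053.5 + 451.5*I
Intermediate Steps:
P(I) = √2*√I (P(I) = √(2*I) = √2*√I)
T(q, v) = q - 3*√2*√v (T(q, v) = q + (√2*√v)*(-3) = q - 3*√2*√v)
p(g, n) = -g/8 - n/8 (p(g, n) = -(n + g)/8 = -(g + n)/8 = -g/8 - n/8)
f(m, d) = m*(1 + 3*√2*(-2 + m)^(¼)/8) (f(m, d) = m*(-(-4 - 3*√2*√(√(-2 + m)))/8 - ⅛*(-4)) = m*(-(-4 - 3*√2*(-2 + m)^(¼))/8 + ½) = m*((½ + 3*√2*(-2 + m)^(¼)/8) + ½) = m*(1 + 3*√2*(-2 + m)^(¼)/8))
f(-14, 25)*(-43) = ((⅛)*(-14)*(8 + 3*√2*(-2 - 14)^(¼)))*(-43) = ((⅛)*(-14)*(8 + 3*√2*(-16)^(¼)))*(-43) = ((⅛)*(-14)*(8 + 3*√2*(2*(-1)^(¼))))*(-43) = ((⅛)*(-14)*(8 + 6*(-1)^(¼)*√2))*(-43) = (-14 - 21*(-1)^(¼)*√2/2)*(-43) = 602 + 903*(-1)^(¼)*√2/2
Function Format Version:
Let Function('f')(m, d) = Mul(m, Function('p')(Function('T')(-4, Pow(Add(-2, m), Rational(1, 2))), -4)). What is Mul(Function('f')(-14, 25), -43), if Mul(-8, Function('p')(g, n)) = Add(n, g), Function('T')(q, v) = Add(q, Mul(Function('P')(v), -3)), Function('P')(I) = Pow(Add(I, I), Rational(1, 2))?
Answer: Add(Rational(2107, 2), Mul(Rational(903, 2), I)) ≈ Add(1053.5, Mul(451.50, I))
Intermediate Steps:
Function('P')(I) = Mul(Pow(2, Rational(1, 2)), Pow(I, Rational(1, 2))) (Function('P')(I) = Pow(Mul(2, I), Rational(1, 2)) = Mul(Pow(2, Rational(1, 2)), Pow(I, Rational(1, 2))))
Function('T')(q, v) = Add(q, Mul(-3, Pow(2, Rational(1, 2)), Pow(v, Rational(1, 2)))) (Function('T')(q, v) = Add(q, Mul(Mul(Pow(2, Rational(1, 2)), Pow(v, Rational(1, 2))), -3)) = Add(q, Mul(-3, Pow(2, Rational(1, 2)), Pow(v, Rational(1, 2)))))
Function('p')(g, n) = Add(Mul(Rational(-1, 8), g), Mul(Rational(-1, 8), n)) (Function('p')(g, n) = Mul(Rational(-1, 8), Add(n, g)) = Mul(Rational(-1, 8), Add(g, n)) = Add(Mul(Rational(-1, 8), g), Mul(Rational(-1, 8), n)))
Function('f')(m, d) = Mul(m, Add(1, Mul(Rational(3, 8), Pow(2, Rational(1, 2)), Pow(Add(-2, m), Rational(1, 4))))) (Function('f')(m, d) = Mul(m, Add(Mul(Rational(-1, 8), Add(-4, Mul(-3, Pow(2, Rational(1, 2)), Pow(Pow(Add(-2, m), Rational(1, 2)), Rational(1, 2))))), Mul(Rational(-1, 8), -4))) = Mul(m, Add(Mul(Rational(-1, 8), Add(-4, Mul(-3, Pow(2, Rational(1, 2)), Pow(Add(-2, m), Rational(1, 4))))), Rational(1, 2))) = Mul(m, Add(Add(Rational(1, 2), Mul(Rational(3, 8), Pow(2, Rational(1, 2)), Pow(Add(-2, m), Rational(1, 4)))), Rational(1, 2))) = Mul(m, Add(1, Mul(Rational(3, 8), Pow(2, Rational(1, 2)), Pow(Add(-2, m), Rational(1, 4))))))
Mul(Function('f')(-14, 25), -43) = Mul(Mul(Rational(1, 8), -14, Add(8, Mul(3, Pow(2, Rational(1, 2)), Pow(Add(-2, -14), Rational(1, 4))))), -43) = Mul(Mul(Rational(1, 8), -14, Add(8, Mul(3, Pow(2, Rational(1, 2)), Pow(-16, Rational(1, 4))))), -43) = Mul(Mul(Rational(1, 8), -14, Add(8, Mul(3, Pow(2, Rational(1, 2)), Mul(2, Pow(-1, Rational(1, 4)))))), -43) = Mul(Mul(Rational(1, 8), -14, Add(8, Mul(6, Pow(-1, Rational(1, 4)), Pow(2, Rational(1, 2))))), -43) = Mul(Add(-14, Mul(Rational(-21, 2), Pow(-1, Rational(1, 4)), Pow(2, Rational(1, 2)))), -43) = Add(602, Mul(Rational(903, 2), Pow(-1, Rational(1, 4)), Pow(2, Rational(1, 2))))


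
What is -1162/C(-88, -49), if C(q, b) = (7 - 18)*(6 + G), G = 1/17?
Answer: 19754/1133 ≈ 17.435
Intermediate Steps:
G = 1/17 ≈ 0.058824
C(q, b) = -1133/17 (C(q, b) = (7 - 18)*(6 + 1/17) = -11*103/17 = -1133/17)
-1162/C(-88, -49) = -1162/(-1133/17) = -1162*(-17/1133) = 19754/1133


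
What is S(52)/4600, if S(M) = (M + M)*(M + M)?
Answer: 1352/575 ≈ 2.3513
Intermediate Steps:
S(M) = 4*M**2 (S(M) = (2*M)*(2*M) = 4*M**2)
S(52)/4600 = (4*52**2)/4600 = (4*2704)*(1/4600) = 10816*(1/4600) = 1352/575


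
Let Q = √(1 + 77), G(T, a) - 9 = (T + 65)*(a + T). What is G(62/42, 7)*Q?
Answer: 252457*√78/441 ≈ 5055.9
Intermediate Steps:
G(T, a) = 9 + (65 + T)*(T + a) (G(T, a) = 9 + (T + 65)*(a + T) = 9 + (65 + T)*(T + a))
Q = √78 ≈ 8.8318
G(62/42, 7)*Q = (9 + (62/42)² + 65*(62/42) + 65*7 + (62/42)*7)*√78 = (9 + (62*(1/42))² + 65*(62*(1/42)) + 455 + (62*(1/42))*7)*√78 = (9 + (31/21)² + 65*(31/21) + 455 + (31/21)*7)*√78 = (9 + 961/441 + 2015/21 + 455 + 31/3)*√78 = 252457*√78/441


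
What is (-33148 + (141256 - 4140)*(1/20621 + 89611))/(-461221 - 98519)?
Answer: -63342911094301/2885599635 ≈ -21951.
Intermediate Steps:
(-33148 + (141256 - 4140)*(1/20621 + 89611))/(-461221 - 98519) = (-33148 + 137116*(1/20621 + 89611))/(-559740) = (-33148 + 137116*(1847868432/20621))*(-1/559740) = (-33148 + 253372327922112/20621)*(-1/559740) = (253371644377204/20621)*(-1/559740) = -63342911094301/2885599635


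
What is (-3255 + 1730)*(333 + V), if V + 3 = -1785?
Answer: 2218875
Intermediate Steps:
V = -1788 (V = -3 - 1785 = -1788)
(-3255 + 1730)*(333 + V) = (-3255 + 1730)*(333 - 1788) = -1525*(-1455) = 2218875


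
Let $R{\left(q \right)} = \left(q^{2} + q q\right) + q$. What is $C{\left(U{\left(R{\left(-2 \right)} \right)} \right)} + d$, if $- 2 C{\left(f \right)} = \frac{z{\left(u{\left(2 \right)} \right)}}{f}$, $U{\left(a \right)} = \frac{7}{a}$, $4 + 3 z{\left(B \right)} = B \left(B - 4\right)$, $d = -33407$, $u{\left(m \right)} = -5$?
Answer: $- \frac{233890}{7} \approx -33413.0$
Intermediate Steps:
$R{\left(q \right)} = q + 2 q^{2}$ ($R{\left(q \right)} = \left(q^{2} + q^{2}\right) + q = 2 q^{2} + q = q + 2 q^{2}$)
$z{\left(B \right)} = - \frac{4}{3} + \frac{B \left(-4 + B\right)}{3}$ ($z{\left(B \right)} = - \frac{4}{3} + \frac{B \left(B - 4\right)}{3} = - \frac{4}{3} + \frac{B \left(-4 + B\right)}{3}$)
$C{\left(f \right)} = - \frac{41}{6 f}$ ($C{\left(f \right)} = - \frac{\left(- \frac{4}{3} - - \frac{20}{3} + \frac{\left(-5\right)^{2}}{3}\right) \frac{1}{f}}{2} = - \frac{\left(- \frac{4}{3} + \frac{20}{3} + \frac{1}{3} \cdot 25\right) \frac{1}{f}}{2} = - \frac{\left(- \frac{4}{3} + \frac{20}{3} + \frac{25}{3}\right) \frac{1}{f}}{2} = - \frac{\frac{41}{3} \frac{1}{f}}{2} = - \frac{41}{6 f}$)
$C{\left(U{\left(R{\left(-2 \right)} \right)} \right)} + d = - \frac{41}{6 \frac{7}{\left(-2\right) \left(1 + 2 \left(-2\right)\right)}} - 33407 = - \frac{41}{6 \frac{7}{\left(-2\right) \left(1 - 4\right)}} - 33407 = - \frac{41}{6 \frac{7}{\left(-2\right) \left(-3\right)}} - 33407 = - \frac{41}{6 \cdot \frac{7}{6}} - 33407 = \left(- \frac{41}{6}\right) \frac{6}{7} - 33407 = - \frac{41}{7} - 33407 = - \frac{233890}{7}$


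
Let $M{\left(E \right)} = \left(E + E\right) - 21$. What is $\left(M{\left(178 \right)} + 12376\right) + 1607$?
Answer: $14318$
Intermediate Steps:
$M{\left(E \right)} = -21 + 2 E$ ($M{\left(E \right)} = 2 E - 21 = -21 + 2 E$)
$\left(M{\left(178 \right)} + 12376\right) + 1607 = \left(\left(-21 + 2 \cdot 178\right) + 12376\right) + 1607 = \left(\left(-21 + 356\right) + 12376\right) + 1607 = \left(335 + 12376\right) + 1607 = 12711 + 1607 = 14318$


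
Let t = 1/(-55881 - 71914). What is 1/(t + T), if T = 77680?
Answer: 127795/9927115599 ≈ 1.2873e-5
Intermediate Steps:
t = -1/127795 (t = 1/(-127795) = -1/127795 ≈ -7.8250e-6)
1/(t + T) = 1/(-1/127795 + 77680) = 1/(9927115599/127795) = 127795/9927115599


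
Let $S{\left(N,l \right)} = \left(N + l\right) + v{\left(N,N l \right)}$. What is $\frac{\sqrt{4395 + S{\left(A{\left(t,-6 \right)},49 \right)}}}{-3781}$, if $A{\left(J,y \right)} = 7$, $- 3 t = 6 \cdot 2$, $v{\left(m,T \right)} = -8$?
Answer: $- \frac{\sqrt{4443}}{3781} \approx -0.017629$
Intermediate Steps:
$t = -4$ ($t = - \frac{6 \cdot 2}{3} = \left(- \frac{1}{3}\right) 12 = -4$)
$S{\left(N,l \right)} = -8 + N + l$ ($S{\left(N,l \right)} = \left(N + l\right) - 8 = -8 + N + l$)
$\frac{\sqrt{4395 + S{\left(A{\left(t,-6 \right)},49 \right)}}}{-3781} = \frac{\sqrt{4395 + \left(-8 + 7 + 49\right)}}{-3781} = \sqrt{4395 + 48} \left(- \frac{1}{3781}\right) = \sqrt{4443} \left(- \frac{1}{3781}\right) = - \frac{\sqrt{4443}}{3781}$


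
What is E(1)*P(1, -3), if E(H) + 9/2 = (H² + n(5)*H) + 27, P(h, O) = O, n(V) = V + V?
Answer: -201/2 ≈ -100.50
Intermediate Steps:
n(V) = 2*V
E(H) = 45/2 + H² + 10*H (E(H) = -9/2 + ((H² + (2*5)*H) + 27) = -9/2 + ((H² + 10*H) + 27) = -9/2 + (27 + H² + 10*H) = 45/2 + H² + 10*H)
E(1)*P(1, -3) = (45/2 + 1² + 10*1)*(-3) = (45/2 + 1 + 10)*(-3) = (67/2)*(-3) = -201/2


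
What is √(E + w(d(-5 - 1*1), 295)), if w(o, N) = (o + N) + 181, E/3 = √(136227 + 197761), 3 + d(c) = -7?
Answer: √(466 + 6*√83497) ≈ 46.901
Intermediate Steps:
d(c) = -10 (d(c) = -3 - 7 = -10)
E = 6*√83497 (E = 3*√(136227 + 197761) = 3*√333988 = 3*(2*√83497) = 6*√83497 ≈ 1733.8)
w(o, N) = 181 + N + o (w(o, N) = (N + o) + 181 = 181 + N + o)
√(E + w(d(-5 - 1*1), 295)) = √(6*√83497 + (181 + 295 - 10)) = √(6*√83497 + 466) = √(466 + 6*√83497)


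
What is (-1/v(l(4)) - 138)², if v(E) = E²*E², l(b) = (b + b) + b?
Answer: 8188577141761/429981696 ≈ 19044.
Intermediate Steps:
l(b) = 3*b (l(b) = 2*b + b = 3*b)
v(E) = E⁴
(-1/v(l(4)) - 138)² = (-1/((3*4)⁴) - 138)² = (-1/(12⁴) - 138)² = (-1/20736 - 138)² = (-2861569/20736)² = 8188577141761/429981696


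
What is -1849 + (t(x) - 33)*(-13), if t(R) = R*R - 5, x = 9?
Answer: -2408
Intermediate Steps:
t(R) = -5 + R**2 (t(R) = R**2 - 5 = -5 + R**2)
-1849 + (t(x) - 33)*(-13) = -1849 + ((-5 + 9**2) - 33)*(-13) = -1849 + ((-5 + 81) - 33)*(-13) = -1849 + (76 - 33)*(-13) = -1849 + 43*(-13) = -1849 - 559 = -2408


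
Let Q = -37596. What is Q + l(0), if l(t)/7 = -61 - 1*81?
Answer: -38590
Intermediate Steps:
l(t) = -994 (l(t) = 7*(-61 - 1*81) = 7*(-61 - 81) = 7*(-142) = -994)
Q + l(0) = -37596 - 994 = -38590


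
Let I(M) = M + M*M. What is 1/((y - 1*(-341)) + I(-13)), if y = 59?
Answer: 1/556 ≈ 0.0017986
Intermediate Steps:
I(M) = M + M²
1/((y - 1*(-341)) + I(-13)) = 1/((59 - 1*(-341)) - 13*(1 - 13)) = 1/((59 + 341) - 13*(-12)) = 1/(400 + 156) = 1/556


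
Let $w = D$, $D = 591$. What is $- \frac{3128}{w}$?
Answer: $- \frac{3128}{591} \approx -5.2927$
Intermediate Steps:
$w = 591$
$- \frac{3128}{w} = - \frac{3128}{591}$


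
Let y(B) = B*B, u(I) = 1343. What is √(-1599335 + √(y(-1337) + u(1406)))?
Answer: √(-1599335 + 12*√12423) ≈ 1264.1*I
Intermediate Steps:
y(B) = B²
√(-1599335 + √(y(-1337) + u(1406))) = √(-1599335 + √((-1337)² + 1343)) = √(-1599335 + √(1787569 + 1343)) = √(-1599335 + √1788912) = √(-1599335 + 12*√12423)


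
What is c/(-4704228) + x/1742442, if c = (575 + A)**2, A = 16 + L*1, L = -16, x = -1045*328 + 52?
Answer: -364711909279/1366140740796 ≈ -0.26696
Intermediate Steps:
x = -342708 (x = -342760 + 52 = -342708)
A = 0 (A = 16 - 16*1 = 16 - 16 = 0)
c = 330625 (c = (575 + 0)**2 = 575**2 = 330625)
c/(-4704228) + x/1742442 = 330625/(-4704228) - 342708/1742442 = 330625*(-1/4704228) - 342708*1/1742442 = -330625/4704228 - 57118/290407 = -364711909279/1366140740796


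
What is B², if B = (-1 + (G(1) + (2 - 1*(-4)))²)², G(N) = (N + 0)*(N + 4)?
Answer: 207360000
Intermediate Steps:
G(N) = N*(4 + N)
B = 14400 (B = (-1 + (1*(4 + 1) + (2 - 1*(-4)))²)² = (-1 + (1*5 + (2 + 4))²)² = (-1 + (5 + 6)²)² = (-1 + 11²)² = (-1 + 121)² = 120² = 14400)
B² = 14400² = 207360000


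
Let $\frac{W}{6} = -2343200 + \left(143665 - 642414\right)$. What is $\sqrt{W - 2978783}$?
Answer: $i \sqrt{20030477} \approx 4475.5 i$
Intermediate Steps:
$W = -17051694$ ($W = 6 \left(-2343200 + \left(143665 - 642414\right)\right) = 6 \left(-2343200 - 498749\right) = 6 \left(-2841949\right) = -17051694$)
$\sqrt{W - 2978783} = \sqrt{-17051694 - 2978783} = \sqrt{-20030477} = i \sqrt{20030477}$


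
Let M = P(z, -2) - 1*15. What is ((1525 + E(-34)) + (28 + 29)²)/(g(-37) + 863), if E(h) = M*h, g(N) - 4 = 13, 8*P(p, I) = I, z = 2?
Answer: 2117/352 ≈ 6.0142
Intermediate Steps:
P(p, I) = I/8
g(N) = 17 (g(N) = 4 + 13 = 17)
M = -61/4 (M = (⅛)*(-2) - 1*15 = -¼ - 15 = -61/4 ≈ -15.250)
E(h) = -61*h/4
((1525 + E(-34)) + (28 + 29)²)/(g(-37) + 863) = ((1525 - 61/4*(-34)) + (28 + 29)²)/(17 + 863) = ((1525 + 1037/2) + 57²)/880 = (4087/2 + 3249)*(1/880) = (10585/2)*(1/880) = 2117/352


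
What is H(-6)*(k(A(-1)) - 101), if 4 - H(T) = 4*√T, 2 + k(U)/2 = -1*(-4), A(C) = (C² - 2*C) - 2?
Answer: -388 + 388*I*√6 ≈ -388.0 + 950.4*I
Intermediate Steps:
A(C) = -2 + C² - 2*C
k(U) = 4 (k(U) = -4 + 2*(-1*(-4)) = -4 + 2*4 = -4 + 8 = 4)
H(T) = 4 - 4*√T
H(-6)*(k(A(-1)) - 101) = (4 - 4*I*√6)*(4 - 101) = (4 - 4*I*√6)*(-97) = -388 + 388*I*√6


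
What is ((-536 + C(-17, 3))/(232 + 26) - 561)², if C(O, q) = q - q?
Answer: 5276133769/16641 ≈ 3.1706e+5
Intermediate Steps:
C(O, q) = 0
((-536 + C(-17, 3))/(232 + 26) - 561)² = ((-536 + 0)/(232 + 26) - 561)² = (-536/258 - 561)² = (-536*1/258 - 561)² = (-268/129 - 561)² = (-72637/129)² = 5276133769/16641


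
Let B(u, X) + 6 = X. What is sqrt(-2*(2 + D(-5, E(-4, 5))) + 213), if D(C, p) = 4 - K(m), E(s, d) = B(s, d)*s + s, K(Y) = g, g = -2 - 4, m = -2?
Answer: 3*sqrt(21) ≈ 13.748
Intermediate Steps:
B(u, X) = -6 + X
g = -6
K(Y) = -6
E(s, d) = s + s*(-6 + d) (E(s, d) = (-6 + d)*s + s = s*(-6 + d) + s = s + s*(-6 + d))
D(C, p) = 10 (D(C, p) = 4 - 1*(-6) = 4 + 6 = 10)
sqrt(-2*(2 + D(-5, E(-4, 5))) + 213) = sqrt(-2*(2 + 10) + 213) = sqrt(-2*12 + 213) = sqrt(-24 + 213) = sqrt(189) = 3*sqrt(21)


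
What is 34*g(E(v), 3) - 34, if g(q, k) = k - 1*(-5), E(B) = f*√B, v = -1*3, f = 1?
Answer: 238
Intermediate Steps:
v = -3
E(B) = √B (E(B) = 1*√B = √B)
g(q, k) = 5 + k (g(q, k) = k + 5 = 5 + k)
34*g(E(v), 3) - 34 = 34*(5 + 3) - 34 = 34*8 - 34 = 272 - 34 = 238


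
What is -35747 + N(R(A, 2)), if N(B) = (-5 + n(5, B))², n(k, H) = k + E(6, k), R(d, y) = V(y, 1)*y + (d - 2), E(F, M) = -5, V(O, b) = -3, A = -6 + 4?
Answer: -35722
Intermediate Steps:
A = -2
R(d, y) = -2 + d - 3*y (R(d, y) = -3*y + (d - 2) = -3*y + (-2 + d) = -2 + d - 3*y)
n(k, H) = -5 + k (n(k, H) = k - 5 = -5 + k)
N(B) = 25 (N(B) = (-5 + (-5 + 5))² = (-5 + 0)² = (-5)² = 25)
-35747 + N(R(A, 2)) = -35747 + 25 = -35722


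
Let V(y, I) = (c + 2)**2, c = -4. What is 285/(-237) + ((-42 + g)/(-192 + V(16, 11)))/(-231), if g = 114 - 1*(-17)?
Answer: -4118629/3430812 ≈ -1.2005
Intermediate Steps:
V(y, I) = 4 (V(y, I) = (-4 + 2)**2 = (-2)**2 = 4)
g = 131 (g = 114 + 17 = 131)
285/(-237) + ((-42 + g)/(-192 + V(16, 11)))/(-231) = 285/(-237) + ((-42 + 131)/(-192 + 4))/(-231) = 285*(-1/237) + (89/(-188))*(-1/231) = -95/79 + (89*(-1/188))*(-1/231) = -95/79 - 89/188*(-1/231) = -95/79 + 89/43428 = -4118629/3430812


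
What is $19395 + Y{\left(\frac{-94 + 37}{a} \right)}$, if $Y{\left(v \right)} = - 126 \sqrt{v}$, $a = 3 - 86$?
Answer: $19395 - \frac{126 \sqrt{4731}}{83} \approx 19291.0$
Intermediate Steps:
$a = -83$ ($a = 3 - 86 = -83$)
$19395 + Y{\left(\frac{-94 + 37}{a} \right)} = 19395 - 126 \sqrt{\frac{-94 + 37}{-83}} = 19395 - 126 \sqrt{\left(-57\right) \left(- \frac{1}{83}\right)} = 19395 - 126 \sqrt{\frac{57}{83}} = 19395 - 126 \frac{\sqrt{4731}}{83} = 19395 - \frac{126 \sqrt{4731}}{83}$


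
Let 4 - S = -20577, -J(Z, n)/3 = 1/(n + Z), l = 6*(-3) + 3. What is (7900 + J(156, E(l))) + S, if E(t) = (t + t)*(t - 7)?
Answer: 7746831/272 ≈ 28481.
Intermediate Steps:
l = -15 (l = -18 + 3 = -15)
E(t) = 2*t*(-7 + t) (E(t) = (2*t)*(-7 + t) = 2*t*(-7 + t))
J(Z, n) = -3/(Z + n) (J(Z, n) = -3/(n + Z) = -3/(Z + n))
S = 20581 (S = 4 - 1*(-20577) = 4 + 20577 = 20581)
(7900 + J(156, E(l))) + S = (7900 - 3/(156 + 2*(-15)*(-7 - 15))) + 20581 = (7900 - 3/(156 + 2*(-15)*(-22))) + 20581 = (7900 - 3/(156 + 660)) + 20581 = (7900 - 3/816) + 20581 = (7900 - 3*1/816) + 20581 = (7900 - 1/272) + 20581 = 2148799/272 + 20581 = 7746831/272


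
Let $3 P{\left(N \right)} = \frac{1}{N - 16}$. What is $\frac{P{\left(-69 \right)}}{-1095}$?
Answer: $\frac{1}{279225} \approx 3.5813 \cdot 10^{-6}$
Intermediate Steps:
$P{\left(N \right)} = \frac{1}{3 \left(-16 + N\right)}$ ($P{\left(N \right)} = \frac{1}{3 \left(N - 16\right)} = \frac{1}{3 \left(-16 + N\right)}$)
$\frac{P{\left(-69 \right)}}{-1095} = \frac{\frac{1}{3} \frac{1}{-16 - 69}}{-1095} = \frac{1}{3 \left(-85\right)} \left(- \frac{1}{1095}\right) = \frac{1}{3} \left(- \frac{1}{85}\right) \left(- \frac{1}{1095}\right) = \left(- \frac{1}{255}\right) \left(- \frac{1}{1095}\right) = \frac{1}{279225}$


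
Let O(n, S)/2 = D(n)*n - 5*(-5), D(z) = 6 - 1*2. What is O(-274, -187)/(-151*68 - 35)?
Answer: 2142/10303 ≈ 0.20790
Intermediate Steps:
D(z) = 4 (D(z) = 6 - 2 = 4)
O(n, S) = 50 + 8*n (O(n, S) = 2*(4*n - 5*(-5)) = 2*(4*n + 25) = 2*(25 + 4*n) = 50 + 8*n)
O(-274, -187)/(-151*68 - 35) = (50 + 8*(-274))/(-151*68 - 35) = (50 - 2192)/(-10268 - 35) = -2142/(-10303) = -2142*(-1/10303) = 2142/10303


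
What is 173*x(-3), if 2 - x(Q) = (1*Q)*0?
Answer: 346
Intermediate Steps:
x(Q) = 2 (x(Q) = 2 - 1*Q*0 = 2 - Q*0 = 2 - 1*0 = 2 + 0 = 2)
173*x(-3) = 173*2 = 346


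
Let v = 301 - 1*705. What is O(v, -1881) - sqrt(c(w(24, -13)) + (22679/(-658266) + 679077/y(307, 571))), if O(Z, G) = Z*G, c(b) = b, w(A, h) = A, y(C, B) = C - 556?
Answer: 759924 - I*sqrt(164683230017684538)/7805154 ≈ 7.5992e+5 - 51.993*I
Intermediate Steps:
y(C, B) = -556 + C
v = -404 (v = 301 - 705 = -404)
O(Z, G) = G*Z
O(v, -1881) - sqrt(c(w(24, -13)) + (22679/(-658266) + 679077/y(307, 571))) = -1881*(-404) - sqrt(24 + (22679/(-658266) + 679077/(-556 + 307))) = 759924 - sqrt(24 + (22679*(-1/658266) + 679077/(-249))) = 759924 - sqrt(24 + (-22679/658266 + 679077*(-1/249))) = 759924 - sqrt(24 + (-22679/658266 - 226359/83)) = 759924 - sqrt(24 - 149006315851/54636078) = 759924 - sqrt(-147695049979/54636078) = 759924 - I*sqrt(164683230017684538)/7805154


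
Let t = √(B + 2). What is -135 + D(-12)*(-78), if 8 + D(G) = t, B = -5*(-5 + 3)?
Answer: 489 - 156*√3 ≈ 218.80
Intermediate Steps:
B = 10 (B = -5*(-2) = 10)
t = 2*√3 (t = √(10 + 2) = √12 = 2*√3 ≈ 3.4641)
D(G) = -8 + 2*√3
-135 + D(-12)*(-78) = -135 + (-8 + 2*√3)*(-78) = -135 + (624 - 156*√3) = 489 - 156*√3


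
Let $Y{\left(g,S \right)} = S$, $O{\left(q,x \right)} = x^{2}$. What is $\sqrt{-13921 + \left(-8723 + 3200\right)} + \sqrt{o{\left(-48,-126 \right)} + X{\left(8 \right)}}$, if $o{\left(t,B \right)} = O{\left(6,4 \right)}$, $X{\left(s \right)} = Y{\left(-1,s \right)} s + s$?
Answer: $2 \sqrt{22} + 2 i \sqrt{4861} \approx 9.3808 + 139.44 i$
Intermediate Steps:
$X{\left(s \right)} = s + s^{2}$ ($X{\left(s \right)} = s s + s = s^{2} + s = s + s^{2}$)
$o{\left(t,B \right)} = 16$ ($o{\left(t,B \right)} = 4^{2} = 16$)
$\sqrt{-13921 + \left(-8723 + 3200\right)} + \sqrt{o{\left(-48,-126 \right)} + X{\left(8 \right)}} = \sqrt{-13921 + \left(-8723 + 3200\right)} + \sqrt{16 + 8 \left(1 + 8\right)} = \sqrt{-13921 - 5523} + \sqrt{16 + 8 \cdot 9} = \sqrt{-19444} + \sqrt{16 + 72} = 2 i \sqrt{4861} + \sqrt{88} = 2 i \sqrt{4861} + 2 \sqrt{22} = 2 \sqrt{22} + 2 i \sqrt{4861}$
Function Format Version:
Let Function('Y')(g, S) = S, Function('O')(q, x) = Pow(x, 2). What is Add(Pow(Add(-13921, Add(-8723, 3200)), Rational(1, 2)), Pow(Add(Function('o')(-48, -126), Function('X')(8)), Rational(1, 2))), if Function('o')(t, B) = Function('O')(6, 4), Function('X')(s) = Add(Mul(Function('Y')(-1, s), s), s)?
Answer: Add(Mul(2, Pow(22, Rational(1, 2))), Mul(2, I, Pow(4861, Rational(1, 2)))) ≈ Add(9.3808, Mul(139.44, I))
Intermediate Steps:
Function('X')(s) = Add(s, Pow(s, 2)) (Function('X')(s) = Add(Mul(s, s), s) = Add(Pow(s, 2), s) = Add(s, Pow(s, 2)))
Function('o')(t, B) = 16 (Function('o')(t, B) = Pow(4, 2) = 16)
Add(Pow(Add(-13921, Add(-8723, 3200)), Rational(1, 2)), Pow(Add(Function('o')(-48, -126), Function('X')(8)), Rational(1, 2))) = Add(Pow(Add(-13921, Add(-8723, 3200)), Rational(1, 2)), Pow(Add(16, Mul(8, Add(1, 8))), Rational(1, 2))) = Add(Pow(Add(-13921, -5523), Rational(1, 2)), Pow(Add(16, Mul(8, 9)), Rational(1, 2))) = Add(Pow(-19444, Rational(1, 2)), Pow(Add(16, 72), Rational(1, 2))) = Add(Mul(2, I, Pow(4861, Rational(1, 2))), Pow(88, Rational(1, 2))) = Add(Mul(2, I, Pow(4861, Rational(1, 2))), Mul(2, Pow(22, Rational(1, 2)))) = Add(Mul(2, Pow(22, Rational(1, 2))), Mul(2, I, Pow(4861, Rational(1, 2))))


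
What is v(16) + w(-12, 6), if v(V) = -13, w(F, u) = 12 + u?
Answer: 5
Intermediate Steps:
v(16) + w(-12, 6) = -13 + (12 + 6) = -13 + 18 = 5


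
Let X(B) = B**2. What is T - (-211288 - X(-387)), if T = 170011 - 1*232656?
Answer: 298412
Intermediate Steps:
T = -62645 (T = 170011 - 232656 = -62645)
T - (-211288 - X(-387)) = -62645 - (-211288 - 1*(-387)**2) = -62645 - (-211288 - 1*149769) = -62645 - (-211288 - 149769) = -62645 - 1*(-361057) = -62645 + 361057 = 298412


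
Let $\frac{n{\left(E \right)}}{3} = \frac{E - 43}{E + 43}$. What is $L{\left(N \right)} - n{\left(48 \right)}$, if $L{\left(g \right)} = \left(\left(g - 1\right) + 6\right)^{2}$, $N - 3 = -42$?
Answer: $\frac{105181}{91} \approx 1155.8$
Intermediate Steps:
$N = -39$ ($N = 3 - 42 = -39$)
$L{\left(g \right)} = \left(5 + g\right)^{2}$ ($L{\left(g \right)} = \left(\left(-1 + g\right) + 6\right)^{2} = \left(5 + g\right)^{2}$)
$n{\left(E \right)} = \frac{3 \left(-43 + E\right)}{43 + E}$ ($n{\left(E \right)} = 3 \frac{E - 43}{E + 43} = 3 \frac{-43 + E}{43 + E} = \frac{3 \left(-43 + E\right)}{43 + E}$)
$L{\left(N \right)} - n{\left(48 \right)} = \left(5 - 39\right)^{2} - \frac{3 \left(-43 + 48\right)}{43 + 48} = \left(-34\right)^{2} - 3 \cdot \frac{1}{91} \cdot 5 = 1156 - 3 \cdot \frac{1}{91} \cdot 5 = 1156 - \frac{15}{91} = \frac{105181}{91}$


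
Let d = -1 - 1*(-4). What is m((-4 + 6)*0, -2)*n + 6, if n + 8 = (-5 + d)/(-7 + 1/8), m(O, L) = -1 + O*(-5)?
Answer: 754/55 ≈ 13.709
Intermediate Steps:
m(O, L) = -1 - 5*O
d = 3 (d = -1 + 4 = 3)
n = -424/55 (n = -8 + (-5 + 3)/(-7 + 1/8) = -8 - 2/(-7 + ⅛) = -8 - 2/(-55/8) = -8 - 2*(-8/55) = -8 + 16/55 = -424/55 ≈ -7.7091)
m((-4 + 6)*0, -2)*n + 6 = (-1 - 5*(-4 + 6)*0)*(-424/55) + 6 = (-1 - 10*0)*(-424/55) + 6 = (-1 - 5*0)*(-424/55) + 6 = (-1 + 0)*(-424/55) + 6 = -1*(-424/55) + 6 = 424/55 + 6 = 754/55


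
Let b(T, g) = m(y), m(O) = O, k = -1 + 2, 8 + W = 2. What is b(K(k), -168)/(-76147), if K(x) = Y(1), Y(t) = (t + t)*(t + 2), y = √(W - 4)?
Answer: -I*√10/76147 ≈ -4.1529e-5*I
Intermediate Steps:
W = -6 (W = -8 + 2 = -6)
k = 1
y = I*√10 (y = √(-6 - 4) = √(-10) = I*√10 ≈ 3.1623*I)
Y(t) = 2*t*(2 + t) (Y(t) = (2*t)*(2 + t) = 2*t*(2 + t))
K(x) = 6 (K(x) = 2*1*(2 + 1) = 2*1*3 = 6)
b(T, g) = I*√10
b(K(k), -168)/(-76147) = (I*√10)/(-76147) = (I*√10)*(-1/76147) = -I*√10/76147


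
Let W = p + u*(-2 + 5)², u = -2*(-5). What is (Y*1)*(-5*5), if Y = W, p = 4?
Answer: -2350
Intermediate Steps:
u = 10
W = 94 (W = 4 + 10*(-2 + 5)² = 4 + 10*3² = 4 + 10*9 = 4 + 90 = 94)
Y = 94
(Y*1)*(-5*5) = (94*1)*(-5*5) = 94*(-25) = -2350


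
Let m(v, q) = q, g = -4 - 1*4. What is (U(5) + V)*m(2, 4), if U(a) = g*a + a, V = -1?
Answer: -144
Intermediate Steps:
g = -8 (g = -4 - 4 = -8)
U(a) = -7*a (U(a) = -8*a + a = -7*a)
(U(5) + V)*m(2, 4) = (-7*5 - 1)*4 = (-35 - 1)*4 = -36*4 = -144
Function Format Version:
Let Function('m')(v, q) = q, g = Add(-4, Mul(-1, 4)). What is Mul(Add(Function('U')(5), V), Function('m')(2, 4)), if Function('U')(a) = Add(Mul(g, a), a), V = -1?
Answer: -144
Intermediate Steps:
g = -8 (g = Add(-4, -4) = -8)
Function('U')(a) = Mul(-7, a) (Function('U')(a) = Add(Mul(-8, a), a) = Mul(-7, a))
Mul(Add(Function('U')(5), V), Function('m')(2, 4)) = Mul(Add(Mul(-7, 5), -1), 4) = Mul(Add(-35, -1), 4) = Mul(-36, 4) = -144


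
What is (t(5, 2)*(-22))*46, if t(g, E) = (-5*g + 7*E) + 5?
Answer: 6072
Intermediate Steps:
t(g, E) = 5 - 5*g + 7*E
(t(5, 2)*(-22))*46 = ((5 - 5*5 + 7*2)*(-22))*46 = ((5 - 25 + 14)*(-22))*46 = -6*(-22)*46 = 132*46 = 6072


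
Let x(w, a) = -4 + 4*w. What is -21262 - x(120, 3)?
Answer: -21738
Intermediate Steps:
-21262 - x(120, 3) = -21262 - (-4 + 4*120) = -21262 - (-4 + 480) = -21262 - 1*476 = -21262 - 476 = -21738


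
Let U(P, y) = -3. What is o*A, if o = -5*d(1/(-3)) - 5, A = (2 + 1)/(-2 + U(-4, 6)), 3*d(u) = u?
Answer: 8/3 ≈ 2.6667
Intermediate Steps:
d(u) = u/3
A = -⅗ (A = (2 + 1)/(-2 - 3) = 3/(-5) = 3*(-⅕) = -⅗ ≈ -0.60000)
o = -40/9 (o = -5*1/(-3)/3 - 5 = -5*1*(-⅓)/3 - 5 = -5*(-1)/(3*3) - 5 = -5*(-⅑) - 5 = 5/9 - 5 = -40/9 ≈ -4.4444)
o*A = -40/9*(-⅗) = 8/3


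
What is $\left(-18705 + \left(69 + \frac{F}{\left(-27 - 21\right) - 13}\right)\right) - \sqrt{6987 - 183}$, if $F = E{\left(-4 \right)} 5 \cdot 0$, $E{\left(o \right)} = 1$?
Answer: $-18636 - 18 \sqrt{21} \approx -18719.0$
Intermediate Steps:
$F = 0$ ($F = 1 \cdot 5 \cdot 0 = 5 \cdot 0 = 0$)
$\left(-18705 + \left(69 + \frac{F}{\left(-27 - 21\right) - 13}\right)\right) - \sqrt{6987 - 183} = \left(-18705 + \left(69 + \frac{0}{\left(-27 - 21\right) - 13}\right)\right) - \sqrt{6987 - 183} = \left(-18705 + \left(69 + \frac{0}{-48 - 13}\right)\right) - \sqrt{6804} = \left(-18705 + \left(69 + \frac{0}{-61}\right)\right) - 18 \sqrt{21} = \left(-18705 + \left(69 + 0 \left(- \frac{1}{61}\right)\right)\right) - 18 \sqrt{21} = \left(-18705 + \left(69 + 0\right)\right) - 18 \sqrt{21} = \left(-18705 + 69\right) - 18 \sqrt{21} = -18636 - 18 \sqrt{21}$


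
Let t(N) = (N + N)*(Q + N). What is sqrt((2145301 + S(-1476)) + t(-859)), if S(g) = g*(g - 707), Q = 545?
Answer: sqrt(5906861) ≈ 2430.4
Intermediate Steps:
S(g) = g*(-707 + g)
t(N) = 2*N*(545 + N) (t(N) = (N + N)*(545 + N) = (2*N)*(545 + N) = 2*N*(545 + N))
sqrt((2145301 + S(-1476)) + t(-859)) = sqrt((2145301 - 1476*(-707 - 1476)) + 2*(-859)*(545 - 859)) = sqrt((2145301 - 1476*(-2183)) + 2*(-859)*(-314)) = sqrt((2145301 + 3222108) + 539452) = sqrt(5367409 + 539452) = sqrt(5906861)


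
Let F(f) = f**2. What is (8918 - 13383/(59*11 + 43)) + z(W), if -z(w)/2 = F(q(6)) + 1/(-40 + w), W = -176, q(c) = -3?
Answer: 41481608/4671 ≈ 8880.7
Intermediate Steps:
z(w) = -18 - 2/(-40 + w) (z(w) = -2*((-3)**2 + 1/(-40 + w)) = -2*(9 + 1/(-40 + w)) = -18 - 2/(-40 + w))
(8918 - 13383/(59*11 + 43)) + z(W) = (8918 - 13383/(59*11 + 43)) + 2*(359 - 9*(-176))/(-40 - 176) = (8918 - 13383/(649 + 43)) + 2*(359 + 1584)/(-216) = (8918 - 13383/692) + 2*(-1/216)*1943 = (8918 - 13383/692) - 1943/108 = 6157873/692 - 1943/108 = 41481608/4671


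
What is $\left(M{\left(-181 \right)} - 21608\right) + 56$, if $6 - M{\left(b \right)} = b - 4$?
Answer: $-21361$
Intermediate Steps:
$M{\left(b \right)} = 10 - b$ ($M{\left(b \right)} = 6 - \left(b - 4\right) = 6 - \left(-4 + b\right) = 10 - b$)
$\left(M{\left(-181 \right)} - 21608\right) + 56 = \left(\left(10 - -181\right) - 21608\right) + 56 = \left(\left(10 + 181\right) - 21608\right) + 56 = \left(191 - 21608\right) + 56 = -21417 + 56 = -21361$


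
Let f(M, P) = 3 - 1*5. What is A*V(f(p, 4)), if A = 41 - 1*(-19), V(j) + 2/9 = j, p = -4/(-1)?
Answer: -400/3 ≈ -133.33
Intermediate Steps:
p = 4 (p = -4*(-1) = 4)
f(M, P) = -2 (f(M, P) = 3 - 5 = -2)
V(j) = -2/9 + j
A = 60 (A = 41 + 19 = 60)
A*V(f(p, 4)) = 60*(-2/9 - 2) = 60*(-20/9) = -400/3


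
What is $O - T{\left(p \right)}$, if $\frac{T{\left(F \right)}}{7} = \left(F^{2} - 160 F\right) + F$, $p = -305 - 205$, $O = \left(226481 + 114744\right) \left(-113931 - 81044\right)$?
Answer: $-66532732705$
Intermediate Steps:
$O = -66530344375$ ($O = 341225 \left(-194975\right) = -66530344375$)
$p = -510$
$T{\left(F \right)} = - 1113 F + 7 F^{2}$ ($T{\left(F \right)} = 7 \left(\left(F^{2} - 160 F\right) + F\right) = 7 \left(F^{2} - 159 F\right) = - 1113 F + 7 F^{2}$)
$O - T{\left(p \right)} = -66530344375 - 7 \left(-510\right) \left(-159 - 510\right) = -66530344375 - 7 \left(-510\right) \left(-669\right) = -66530344375 - 2388330 = -66532732705$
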